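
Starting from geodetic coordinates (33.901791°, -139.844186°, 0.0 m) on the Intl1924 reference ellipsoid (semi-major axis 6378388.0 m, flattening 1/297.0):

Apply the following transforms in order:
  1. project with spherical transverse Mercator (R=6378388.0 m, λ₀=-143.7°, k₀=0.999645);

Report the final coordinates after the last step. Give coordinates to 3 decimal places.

E=356245.423 m, N=3779430.872 m

start: φ=33.901791°, λ=-139.844186°, h=0.000 m
→ tm (R=6378388.0, λ₀=-143.7°): E=356245.4225, N=3779430.8715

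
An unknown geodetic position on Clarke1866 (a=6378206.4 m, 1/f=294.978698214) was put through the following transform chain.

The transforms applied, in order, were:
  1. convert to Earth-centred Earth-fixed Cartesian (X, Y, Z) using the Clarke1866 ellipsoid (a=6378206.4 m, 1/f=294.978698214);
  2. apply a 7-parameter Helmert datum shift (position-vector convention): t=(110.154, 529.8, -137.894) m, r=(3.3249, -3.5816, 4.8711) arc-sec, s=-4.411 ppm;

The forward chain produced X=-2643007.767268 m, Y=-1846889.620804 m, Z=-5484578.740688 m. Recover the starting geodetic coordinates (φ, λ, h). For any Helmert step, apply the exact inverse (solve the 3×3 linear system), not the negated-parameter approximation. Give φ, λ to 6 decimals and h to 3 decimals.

start: X=-2643007.7673, Y=-1846889.6208, Z=-5484578.7407 m
→ Helmert⁻¹: X=-2643268.4405, Y=-1847453.5530, Z=-5484389.3606
→ geod (Bowring, a=6378206.400): φ=-59.71363300°, λ=-145.04923400°, h=151.7840 m

φ=-59.713633°, λ=-145.049234°, h=151.784 m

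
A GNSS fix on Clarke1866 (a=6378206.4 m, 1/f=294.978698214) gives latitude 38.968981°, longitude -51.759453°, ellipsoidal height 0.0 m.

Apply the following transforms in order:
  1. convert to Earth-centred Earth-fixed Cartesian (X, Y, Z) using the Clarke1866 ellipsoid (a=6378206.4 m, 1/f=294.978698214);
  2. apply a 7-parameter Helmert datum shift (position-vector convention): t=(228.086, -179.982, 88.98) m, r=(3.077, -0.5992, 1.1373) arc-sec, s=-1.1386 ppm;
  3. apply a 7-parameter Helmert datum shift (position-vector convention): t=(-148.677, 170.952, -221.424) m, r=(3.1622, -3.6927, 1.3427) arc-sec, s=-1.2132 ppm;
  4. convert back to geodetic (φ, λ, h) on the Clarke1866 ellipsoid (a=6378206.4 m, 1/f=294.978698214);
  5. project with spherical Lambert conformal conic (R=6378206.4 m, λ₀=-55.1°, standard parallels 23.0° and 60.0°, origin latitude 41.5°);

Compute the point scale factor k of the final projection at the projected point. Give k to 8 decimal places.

0.94952845

start: φ=38.968981°, λ=-51.759453°, h=0.000 m
→ ECEF (a=6378206.400, f=1/294.978698214): X=3073542.4303, Y=-3900093.3038, Z=3989444.0970
→ Helmert 7p (PV): X=3073776.9317, Y=-3900311.4116, Z=3989479.2828
→ Helmert 7p (PV): X=3073578.4926, Y=-3900176.8805, Z=3989248.2529
→ geod (Bowring, a=6378206.400): φ=38.96711105°, λ=-51.75972308°, h=-54.7720 m
→ into lcc (λ₀=-55.1°): φ=38.96711105°, λ−λ₀=3.34027692°
scale k = 0.94952845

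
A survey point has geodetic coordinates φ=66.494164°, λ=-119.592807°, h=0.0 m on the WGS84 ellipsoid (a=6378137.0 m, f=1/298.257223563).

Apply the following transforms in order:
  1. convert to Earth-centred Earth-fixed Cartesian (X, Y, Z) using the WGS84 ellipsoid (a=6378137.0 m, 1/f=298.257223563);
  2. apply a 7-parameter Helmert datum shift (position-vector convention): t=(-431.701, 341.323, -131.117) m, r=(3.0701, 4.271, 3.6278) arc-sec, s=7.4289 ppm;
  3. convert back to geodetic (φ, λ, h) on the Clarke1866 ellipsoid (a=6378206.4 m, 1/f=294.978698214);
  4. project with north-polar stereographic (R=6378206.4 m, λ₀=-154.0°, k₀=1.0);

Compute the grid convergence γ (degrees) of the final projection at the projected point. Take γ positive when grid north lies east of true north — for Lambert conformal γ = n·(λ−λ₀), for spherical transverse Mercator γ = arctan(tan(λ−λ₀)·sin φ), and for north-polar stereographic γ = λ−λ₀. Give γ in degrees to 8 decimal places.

34.39930169

start: φ=66.494164°, λ=-119.592807°, h=0.000 m
→ ECEF (a=6378137.000, f=1/298.257223563): X=-1259798.1707, Y=-2218294.2166, Z=5826143.3055
→ Helmert 7p (PV): X=-1260079.5755, Y=-2218078.2491, Z=5826048.5385
→ geod (Bowring, a=6378206.400): φ=66.49579056°, λ=-119.60069831°, h=24.1942 m
→ into stereo (λ₀=-154.0°): φ=66.49579056°, λ−λ₀=34.39930169°
convergence γ = 34.39930169°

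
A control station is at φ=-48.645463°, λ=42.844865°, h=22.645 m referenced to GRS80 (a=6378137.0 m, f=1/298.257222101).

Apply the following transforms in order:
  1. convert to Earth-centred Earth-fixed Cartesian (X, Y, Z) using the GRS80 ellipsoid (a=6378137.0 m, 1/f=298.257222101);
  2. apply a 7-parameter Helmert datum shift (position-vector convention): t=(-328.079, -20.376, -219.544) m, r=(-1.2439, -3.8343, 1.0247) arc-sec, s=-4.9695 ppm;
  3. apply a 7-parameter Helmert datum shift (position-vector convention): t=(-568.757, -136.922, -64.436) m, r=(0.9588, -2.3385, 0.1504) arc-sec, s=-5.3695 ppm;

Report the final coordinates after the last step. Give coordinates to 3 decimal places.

start: φ=-48.645463°, λ=42.844865°, h=22.645 m
→ ECEF (a=6378137.000, f=1/298.257222101): X=3095652.2671, Y=2871111.3134, Z=-4764617.5756
→ Helmert 7p (PV): X=3095383.1110, Y=2871063.3148, Z=-4764773.2108
→ Helmert 7p (PV): X=3094849.6596, Y=2870935.3821, Z=-4764763.6233

X=3094849.660 m, Y=2870935.382 m, Z=-4764763.623 m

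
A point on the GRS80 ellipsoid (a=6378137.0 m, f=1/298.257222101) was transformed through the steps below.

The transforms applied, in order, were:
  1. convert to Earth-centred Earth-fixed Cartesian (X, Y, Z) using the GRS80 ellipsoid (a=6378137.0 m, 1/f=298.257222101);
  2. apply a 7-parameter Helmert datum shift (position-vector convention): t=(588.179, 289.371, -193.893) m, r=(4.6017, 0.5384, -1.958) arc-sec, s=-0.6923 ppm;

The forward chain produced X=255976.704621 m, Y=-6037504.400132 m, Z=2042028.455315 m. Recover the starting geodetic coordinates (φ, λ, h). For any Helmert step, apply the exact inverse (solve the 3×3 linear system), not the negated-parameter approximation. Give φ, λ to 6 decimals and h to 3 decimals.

start: X=255976.7046, Y=-6037504.4001, Z=2042028.4553 m
→ Helmert⁻¹: X=255440.6856, Y=-6037749.9619, Z=2042359.1291
→ geod (Bowring, a=6378137.000): φ=18.79031900°, λ=-87.57741700°, h=3007.4130 m

φ=18.790319°, λ=-87.577417°, h=3007.413 m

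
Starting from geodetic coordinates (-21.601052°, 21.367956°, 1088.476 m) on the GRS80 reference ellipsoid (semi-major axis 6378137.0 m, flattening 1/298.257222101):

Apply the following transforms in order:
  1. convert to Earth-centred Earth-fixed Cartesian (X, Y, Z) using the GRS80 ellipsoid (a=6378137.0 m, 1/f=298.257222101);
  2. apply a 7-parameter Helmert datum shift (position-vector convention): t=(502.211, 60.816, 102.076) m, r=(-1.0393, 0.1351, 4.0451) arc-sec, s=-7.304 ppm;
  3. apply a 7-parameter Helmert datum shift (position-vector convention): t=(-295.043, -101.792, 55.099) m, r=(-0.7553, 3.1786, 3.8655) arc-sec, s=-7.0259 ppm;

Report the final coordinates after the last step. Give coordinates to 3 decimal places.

start: φ=-21.601052°, λ=21.367956°, h=1088.476 m
→ ECEF (a=6378137.000, f=1/298.257222101): X=5526004.6878, Y=2162053.1371, Z=-2333798.3967
→ Helmert 7p (PV): X=5526422.6081, Y=2162194.7731, Z=-2333693.7878
→ Helmert 7p (PV): X=5526012.2541, Y=2162172.8113, Z=-2333715.3732

X=5526012.254 m, Y=2162172.811 m, Z=-2333715.373 m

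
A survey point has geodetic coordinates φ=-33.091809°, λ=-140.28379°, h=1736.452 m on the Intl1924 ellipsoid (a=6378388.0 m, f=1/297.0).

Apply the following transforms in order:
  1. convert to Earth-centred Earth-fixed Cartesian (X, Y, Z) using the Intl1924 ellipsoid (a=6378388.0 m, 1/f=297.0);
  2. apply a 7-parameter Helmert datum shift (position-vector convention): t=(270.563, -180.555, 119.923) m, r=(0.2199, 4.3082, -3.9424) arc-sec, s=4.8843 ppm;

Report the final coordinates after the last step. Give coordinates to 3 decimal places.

start: φ=-33.091809°, λ=-140.283790°, h=1736.452 m
→ ECEF (a=6378388.000, f=1/297.0): X=-4115790.0390, Y=-3418962.2110, Z=-3463493.9673
→ Helmert 7p (PV): X=-4115677.2682, Y=-3419077.1060, Z=-3463308.6401

X=-4115677.268 m, Y=-3419077.106 m, Z=-3463308.640 m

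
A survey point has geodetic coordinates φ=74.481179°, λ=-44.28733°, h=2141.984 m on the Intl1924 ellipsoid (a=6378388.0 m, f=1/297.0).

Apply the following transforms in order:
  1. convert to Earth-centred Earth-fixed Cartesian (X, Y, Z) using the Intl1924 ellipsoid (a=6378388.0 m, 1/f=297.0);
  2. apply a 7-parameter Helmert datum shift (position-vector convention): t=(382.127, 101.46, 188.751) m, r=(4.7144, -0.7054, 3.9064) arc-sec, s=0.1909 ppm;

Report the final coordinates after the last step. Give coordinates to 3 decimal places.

start: φ=74.481179°, λ=-44.287330°, h=2141.984 m
→ ECEF (a=6378388.000, f=1/297.0): X=1225883.1428, Y=-1195760.1297, Z=6125736.1711
→ Helmert 7p (PV): X=1226267.2008, Y=-1195775.6914, Z=6125902.9535

X=1226267.201 m, Y=-1195775.691 m, Z=6125902.953 m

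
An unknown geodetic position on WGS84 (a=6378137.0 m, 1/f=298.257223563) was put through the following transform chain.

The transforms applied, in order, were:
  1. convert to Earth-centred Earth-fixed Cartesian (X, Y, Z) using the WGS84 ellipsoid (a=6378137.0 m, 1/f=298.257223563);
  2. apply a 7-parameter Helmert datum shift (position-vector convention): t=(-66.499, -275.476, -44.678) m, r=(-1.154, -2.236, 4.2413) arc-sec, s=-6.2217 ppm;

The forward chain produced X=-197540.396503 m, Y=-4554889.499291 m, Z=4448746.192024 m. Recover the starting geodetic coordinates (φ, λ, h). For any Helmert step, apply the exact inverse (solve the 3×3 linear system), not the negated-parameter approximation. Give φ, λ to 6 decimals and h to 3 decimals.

start: X=-197540.3965, Y=-4554889.4993, Z=4448746.1920 m
→ Helmert⁻¹: X=-197520.5541, Y=-4554663.1893, Z=4448795.2082
→ geod (Bowring, a=6378137.000): φ=44.49172200°, λ=-92.48317100°, h=2230.5180 m

φ=44.491722°, λ=-92.483171°, h=2230.518 m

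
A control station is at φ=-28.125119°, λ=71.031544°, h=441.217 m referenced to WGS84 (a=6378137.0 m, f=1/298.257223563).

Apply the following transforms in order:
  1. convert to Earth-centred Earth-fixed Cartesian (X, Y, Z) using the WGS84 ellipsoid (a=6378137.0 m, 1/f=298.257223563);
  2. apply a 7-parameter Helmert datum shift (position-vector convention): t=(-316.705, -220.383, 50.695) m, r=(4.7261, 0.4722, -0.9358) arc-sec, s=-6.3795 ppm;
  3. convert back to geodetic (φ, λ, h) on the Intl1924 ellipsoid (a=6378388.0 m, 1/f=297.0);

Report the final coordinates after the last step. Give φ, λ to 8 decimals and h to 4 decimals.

start: φ=-28.125119°, λ=71.031544°, h=441.217 m
→ ECEF (a=6378137.000, f=1/298.257223563): X=1829883.1809, Y=5323886.4570, Z=-2988948.8754
→ Helmert 7p (PV): X=1829572.1133, Y=5323692.2930, Z=-2988761.3172
→ geod (Bowring, a=6378388.000): φ=-28.12552179°, λ=71.03389579°, h=-129.0537 m

φ=-28.12552179°, λ=71.03389579°, h=-129.0537 m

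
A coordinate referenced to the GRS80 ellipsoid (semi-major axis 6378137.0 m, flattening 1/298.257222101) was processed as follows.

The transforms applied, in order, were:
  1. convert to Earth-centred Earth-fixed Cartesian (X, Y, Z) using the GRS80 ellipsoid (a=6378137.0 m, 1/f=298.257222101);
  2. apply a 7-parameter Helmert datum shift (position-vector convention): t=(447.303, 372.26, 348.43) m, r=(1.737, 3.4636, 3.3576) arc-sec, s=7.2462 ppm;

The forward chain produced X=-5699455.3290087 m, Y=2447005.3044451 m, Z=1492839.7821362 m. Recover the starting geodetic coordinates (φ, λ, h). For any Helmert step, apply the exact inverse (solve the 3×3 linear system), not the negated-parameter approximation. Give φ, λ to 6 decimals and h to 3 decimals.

start: X=-5699455.3290, Y=2447005.3044, Z=1492839.7821 m
→ Helmert⁻¹: X=-5699846.5615, Y=2446720.6660, Z=1492364.2211
→ geod (Bowring, a=6378137.000): φ=13.61573200°, λ=156.76804900°, h=2838.3930 m

φ=13.615732°, λ=156.768049°, h=2838.393 m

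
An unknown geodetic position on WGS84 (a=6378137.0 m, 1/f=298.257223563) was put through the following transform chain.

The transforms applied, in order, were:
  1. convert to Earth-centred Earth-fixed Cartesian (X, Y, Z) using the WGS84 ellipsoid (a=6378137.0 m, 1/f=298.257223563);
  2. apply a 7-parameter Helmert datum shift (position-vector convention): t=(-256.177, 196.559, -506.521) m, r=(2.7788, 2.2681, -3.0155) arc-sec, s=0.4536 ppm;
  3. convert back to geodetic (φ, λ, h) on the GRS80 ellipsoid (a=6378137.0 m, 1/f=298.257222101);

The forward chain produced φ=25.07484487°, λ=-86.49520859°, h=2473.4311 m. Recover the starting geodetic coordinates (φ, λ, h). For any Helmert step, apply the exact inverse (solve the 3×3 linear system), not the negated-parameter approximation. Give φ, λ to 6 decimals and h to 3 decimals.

φ=25.078987°, λ=-86.492227°, h=2877.335 m

start: φ=25.074845°, λ=-86.495209°, h=2473.431 m
→ ECEF (a=6378137.000, f=1/298.257222101): X=353510.8620, Y=-5771930.1481, Z=2687634.4550
→ Helmert⁻¹: X=353821.7039, Y=-5772082.7004, Z=2688221.4088
→ geod (Bowring, a=6378137.000): φ=25.07898700°, λ=-86.49222700°, h=2877.3350 m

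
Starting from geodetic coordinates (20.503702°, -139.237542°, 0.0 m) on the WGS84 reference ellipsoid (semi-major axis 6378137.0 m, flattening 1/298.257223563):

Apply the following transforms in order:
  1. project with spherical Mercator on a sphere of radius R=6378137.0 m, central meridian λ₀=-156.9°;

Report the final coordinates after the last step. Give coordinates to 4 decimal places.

E=1966175.8307 m, N=2332797.7848 m

start: φ=20.503702°, λ=-139.237542°, h=0.000 m
→ merc (R=6378137.0, λ₀=-156.9°): E=1966175.8307, N=2332797.7848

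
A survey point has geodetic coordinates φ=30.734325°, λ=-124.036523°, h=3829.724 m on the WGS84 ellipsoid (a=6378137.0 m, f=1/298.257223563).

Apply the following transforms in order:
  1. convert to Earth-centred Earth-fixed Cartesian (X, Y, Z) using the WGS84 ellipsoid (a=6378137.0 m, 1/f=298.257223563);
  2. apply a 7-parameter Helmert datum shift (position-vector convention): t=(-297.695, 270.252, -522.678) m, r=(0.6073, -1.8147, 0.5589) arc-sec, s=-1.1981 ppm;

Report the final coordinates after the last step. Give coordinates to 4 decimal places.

X=-3073400.8111 m, Y=-4549527.6222 m, Z=3242001.0976 m

start: φ=30.734325°, λ=-124.036523°, h=3829.724 m
→ ECEF (a=6378137.000, f=1/298.257223563): X=-3073090.5984, Y=-4549785.4514, Z=3242568.0931
→ Helmert 7p (PV): X=-3073400.8111, Y=-4549527.6222, Z=3242001.0976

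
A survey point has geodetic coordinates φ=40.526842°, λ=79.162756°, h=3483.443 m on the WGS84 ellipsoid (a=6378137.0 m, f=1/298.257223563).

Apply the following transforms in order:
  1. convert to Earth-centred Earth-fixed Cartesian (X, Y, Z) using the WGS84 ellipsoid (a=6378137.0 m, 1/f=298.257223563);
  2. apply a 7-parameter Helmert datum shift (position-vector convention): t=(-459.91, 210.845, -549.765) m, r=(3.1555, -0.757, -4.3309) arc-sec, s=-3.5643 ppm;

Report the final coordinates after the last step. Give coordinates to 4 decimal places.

X=912936.7588 m, Y=4771024.9276 m, Z=4124401.3720 m

start: φ=40.526842°, λ=79.162756°, h=3483.443 m
→ ECEF (a=6378137.000, f=1/298.257223563): X=913314.8891, Y=4770913.3677, Z=4124889.5009
→ Helmert 7p (PV): X=912936.7588, Y=4771024.9276, Z=4124401.3720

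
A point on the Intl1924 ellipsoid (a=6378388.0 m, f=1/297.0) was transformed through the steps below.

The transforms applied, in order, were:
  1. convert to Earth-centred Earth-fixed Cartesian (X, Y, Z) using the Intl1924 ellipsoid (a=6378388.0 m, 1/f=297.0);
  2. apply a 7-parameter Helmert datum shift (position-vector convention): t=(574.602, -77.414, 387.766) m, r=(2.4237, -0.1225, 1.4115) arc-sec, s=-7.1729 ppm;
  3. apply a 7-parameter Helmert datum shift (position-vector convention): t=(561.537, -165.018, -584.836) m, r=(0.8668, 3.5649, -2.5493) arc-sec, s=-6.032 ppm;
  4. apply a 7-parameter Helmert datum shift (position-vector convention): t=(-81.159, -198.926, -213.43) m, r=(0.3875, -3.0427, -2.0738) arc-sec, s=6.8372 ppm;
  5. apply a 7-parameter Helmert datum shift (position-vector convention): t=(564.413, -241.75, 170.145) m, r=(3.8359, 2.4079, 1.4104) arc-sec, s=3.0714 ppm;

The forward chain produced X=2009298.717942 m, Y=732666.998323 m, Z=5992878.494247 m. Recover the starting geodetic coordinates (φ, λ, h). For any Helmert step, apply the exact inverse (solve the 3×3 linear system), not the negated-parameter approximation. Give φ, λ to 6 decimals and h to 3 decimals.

start: X=2009298.7179, Y=732666.9983, Z=5992878.4942 m
→ Helmert⁻¹: X=2008663.1897, Y=733004.2085, Z=5992699.7604
→ Helmert⁻¹: X=2008811.6457, Y=733229.5766, Z=5992841.2056
→ Helmert⁻¹: X=2008149.5712, Y=733449.0248, Z=5993493.8191
→ Helmert⁻¹: X=2007597.9488, Y=733588.3840, Z=5993139.2291
→ geod (Bowring, a=6378388.000): φ=70.49332700°, λ=20.07260800°, h=3561.5540 m

φ=70.493327°, λ=20.072608°, h=3561.554 m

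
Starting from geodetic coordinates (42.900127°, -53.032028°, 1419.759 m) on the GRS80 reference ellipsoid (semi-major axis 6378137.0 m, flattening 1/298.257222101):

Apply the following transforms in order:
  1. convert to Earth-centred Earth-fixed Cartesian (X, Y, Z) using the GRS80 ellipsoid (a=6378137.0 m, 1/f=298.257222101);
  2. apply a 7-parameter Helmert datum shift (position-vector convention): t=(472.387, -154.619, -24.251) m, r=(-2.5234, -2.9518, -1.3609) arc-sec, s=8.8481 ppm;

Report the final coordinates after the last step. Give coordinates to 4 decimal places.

X=2815147.9622 m, Y=-3739783.3294 m, Z=4320447.2188 m

start: φ=42.900127°, λ=-53.032028°, h=1419.759 m
→ ECEF (a=6378137.000, f=1/298.257222101): X=2814737.1717, Y=-3739629.9052, Z=4320347.2114
→ Helmert 7p (PV): X=2815147.9622, Y=-3739783.3294, Z=4320447.2188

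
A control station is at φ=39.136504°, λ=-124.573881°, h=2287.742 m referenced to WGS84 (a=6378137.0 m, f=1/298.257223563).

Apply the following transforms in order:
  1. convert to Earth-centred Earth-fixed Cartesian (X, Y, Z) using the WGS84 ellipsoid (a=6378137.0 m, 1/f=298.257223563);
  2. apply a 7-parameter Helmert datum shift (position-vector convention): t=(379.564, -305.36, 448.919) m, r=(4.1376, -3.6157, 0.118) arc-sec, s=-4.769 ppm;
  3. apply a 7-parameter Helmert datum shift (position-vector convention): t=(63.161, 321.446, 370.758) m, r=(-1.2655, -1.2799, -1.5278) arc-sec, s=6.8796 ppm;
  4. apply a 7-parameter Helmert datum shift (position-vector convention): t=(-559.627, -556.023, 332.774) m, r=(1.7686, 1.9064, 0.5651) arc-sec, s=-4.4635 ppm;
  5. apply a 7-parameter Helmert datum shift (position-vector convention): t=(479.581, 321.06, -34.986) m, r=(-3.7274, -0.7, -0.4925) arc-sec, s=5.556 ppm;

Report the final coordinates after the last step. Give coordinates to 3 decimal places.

start: φ=39.136504°, λ=-124.573881°, h=2287.742 m
→ ECEF (a=6378137.000, f=1/298.257223563): X=-2812118.7967, Y=-4080376.5550, Z=4005526.6580
→ Helmert 7p (PV): X=-2811793.7016, Y=-4080744.4135, Z=4005825.3296
→ Helmert 7p (PV): X=-2811804.9677, Y=-4080405.6372, Z=4006231.2352
→ Helmert 7p (PV): X=-2812303.8379, Y=-4080985.5016, Z=4006537.1284
→ Helmert 7p (PV): X=-2811863.2233, Y=-4080607.9983, Z=4006588.6063

X=-2811863.223 m, Y=-4080607.998 m, Z=4006588.606 m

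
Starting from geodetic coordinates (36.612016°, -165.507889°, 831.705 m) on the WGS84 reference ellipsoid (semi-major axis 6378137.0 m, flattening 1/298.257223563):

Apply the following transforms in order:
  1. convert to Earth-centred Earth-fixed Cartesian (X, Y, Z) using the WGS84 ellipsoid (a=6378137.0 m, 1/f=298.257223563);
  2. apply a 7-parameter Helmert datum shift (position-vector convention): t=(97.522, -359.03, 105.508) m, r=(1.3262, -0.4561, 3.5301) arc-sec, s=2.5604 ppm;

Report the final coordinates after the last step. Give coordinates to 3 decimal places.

start: φ=36.612016°, λ=-165.507889°, h=831.705 m
→ ECEF (a=6378137.000, f=1/298.257223563): X=-4963342.8996, Y=-1282878.6714, Z=3783415.5524
→ Helmert 7p (PV): X=-4963244.4960, Y=-1283350.2569, Z=3783511.5239

X=-4963244.496 m, Y=-1283350.257 m, Z=3783511.524 m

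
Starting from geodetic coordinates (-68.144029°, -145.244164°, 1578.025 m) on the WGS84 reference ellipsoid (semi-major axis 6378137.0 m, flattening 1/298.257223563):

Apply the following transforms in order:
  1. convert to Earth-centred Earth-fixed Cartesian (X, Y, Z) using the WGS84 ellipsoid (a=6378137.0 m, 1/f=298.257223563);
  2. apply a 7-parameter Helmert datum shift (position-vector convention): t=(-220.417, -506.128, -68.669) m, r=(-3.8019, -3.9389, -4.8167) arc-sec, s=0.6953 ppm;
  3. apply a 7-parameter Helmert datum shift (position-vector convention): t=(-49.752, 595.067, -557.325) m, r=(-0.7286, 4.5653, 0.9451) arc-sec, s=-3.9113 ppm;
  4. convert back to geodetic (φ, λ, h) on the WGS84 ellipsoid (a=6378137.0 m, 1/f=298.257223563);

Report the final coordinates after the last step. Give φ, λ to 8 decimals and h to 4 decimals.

start: φ=-68.144029°, λ=-145.244164°, h=1578.025 m
→ ECEF (a=6378137.000, f=1/298.257223563): X=-1956927.9806, Y=-1357864.5212, Z=-5898556.7563
→ Helmert 7p (PV): X=-1957068.8263, Y=-1358434.6181, Z=-5898641.8684
→ Helmert 7p (PV): X=-1957235.2547, Y=-1357864.0411, Z=-5899128.0076
→ geod (Bowring, a=6378137.000): φ=-68.14383723°, λ=-145.24838675°, h=2202.0986 m

φ=-68.14383723°, λ=-145.24838675°, h=2202.0986 m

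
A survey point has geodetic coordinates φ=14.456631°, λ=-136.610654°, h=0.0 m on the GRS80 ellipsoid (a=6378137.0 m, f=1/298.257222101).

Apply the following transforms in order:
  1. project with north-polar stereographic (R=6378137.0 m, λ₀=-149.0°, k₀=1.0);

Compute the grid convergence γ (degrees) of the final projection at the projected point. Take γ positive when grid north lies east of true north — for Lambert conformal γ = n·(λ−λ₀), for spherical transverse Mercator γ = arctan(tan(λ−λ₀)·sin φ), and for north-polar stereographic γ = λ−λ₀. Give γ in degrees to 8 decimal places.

start: φ=14.456631°, λ=-136.610654°, h=0.000 m
→ into stereo (λ₀=-149.0°): φ=14.45663100°, λ−λ₀=12.38934600°
convergence γ = 12.38934600°

12.38934600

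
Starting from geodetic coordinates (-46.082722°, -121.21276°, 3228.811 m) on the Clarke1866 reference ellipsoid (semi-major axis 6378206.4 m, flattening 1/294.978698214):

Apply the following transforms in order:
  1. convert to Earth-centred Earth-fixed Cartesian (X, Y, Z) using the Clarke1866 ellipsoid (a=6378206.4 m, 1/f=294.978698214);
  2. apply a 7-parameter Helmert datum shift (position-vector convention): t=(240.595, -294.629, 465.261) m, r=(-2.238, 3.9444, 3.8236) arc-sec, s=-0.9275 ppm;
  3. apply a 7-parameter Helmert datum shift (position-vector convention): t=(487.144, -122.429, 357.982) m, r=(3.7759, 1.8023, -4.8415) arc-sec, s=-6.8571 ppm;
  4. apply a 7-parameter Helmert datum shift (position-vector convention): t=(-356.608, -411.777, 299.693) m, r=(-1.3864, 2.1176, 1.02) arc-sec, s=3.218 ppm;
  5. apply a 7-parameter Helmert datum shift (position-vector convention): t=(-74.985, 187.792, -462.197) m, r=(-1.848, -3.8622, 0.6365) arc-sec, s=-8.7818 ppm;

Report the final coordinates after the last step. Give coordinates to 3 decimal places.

start: φ=-46.082722°, λ=-121.212760°, h=3228.811 m
→ ECEF (a=6378206.400, f=1/294.978698214): X=-2297815.1403, Y=-3792237.5198, Z=-4573752.0899
→ Helmert 7p (PV): X=-2297589.5799, Y=-3792620.8526, Z=-4573197.4994
→ Helmert 7p (PV): X=-2297215.6613, Y=-3792579.6293, Z=-4572857.5104
→ Helmert 7p (PV): X=-2297607.8540, Y=-3793045.7071, Z=-4572523.4569
→ Helmert 7p (PV): X=-2297565.3399, Y=-3792872.6619, Z=-4572954.5370

X=-2297565.340 m, Y=-3792872.662 m, Z=-4572954.537 m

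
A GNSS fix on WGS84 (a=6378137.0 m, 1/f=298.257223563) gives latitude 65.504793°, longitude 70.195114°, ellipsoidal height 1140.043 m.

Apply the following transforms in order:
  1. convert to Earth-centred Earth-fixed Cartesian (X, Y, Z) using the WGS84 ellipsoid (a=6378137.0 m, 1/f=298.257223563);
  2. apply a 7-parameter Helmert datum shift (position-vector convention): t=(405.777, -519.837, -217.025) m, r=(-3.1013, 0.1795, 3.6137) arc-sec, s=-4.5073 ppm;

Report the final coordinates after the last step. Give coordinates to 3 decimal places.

start: φ=65.504793°, λ=70.195114°, h=1140.043 m
→ ECEF (a=6378137.000, f=1/298.257223563): X=898653.4992, Y=2495438.4014, Z=5782308.3170
→ Helmert 7p (PV): X=899016.5385, Y=2495010.0005, Z=5782026.9273

X=899016.539 m, Y=2495010.000 m, Z=5782026.927 m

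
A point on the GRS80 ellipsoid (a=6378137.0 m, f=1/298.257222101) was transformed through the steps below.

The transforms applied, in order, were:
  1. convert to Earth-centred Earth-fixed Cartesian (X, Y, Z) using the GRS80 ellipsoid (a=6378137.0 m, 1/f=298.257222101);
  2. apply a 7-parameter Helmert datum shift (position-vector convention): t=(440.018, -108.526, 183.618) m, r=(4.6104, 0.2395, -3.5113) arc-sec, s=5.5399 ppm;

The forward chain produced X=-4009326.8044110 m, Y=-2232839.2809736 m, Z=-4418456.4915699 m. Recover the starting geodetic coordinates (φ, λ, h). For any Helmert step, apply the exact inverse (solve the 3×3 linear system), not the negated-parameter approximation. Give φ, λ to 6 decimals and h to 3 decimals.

start: X=-4009326.8044, Y=-2232839.2810, Z=-4418456.4916 m
→ Helmert⁻¹: X=-4009701.4673, Y=-2232885.4074, Z=-4418570.3775
→ geod (Bowring, a=6378137.000): φ=-44.10517100°, λ=-150.88784600°, h=2988.7340 m

φ=-44.105171°, λ=-150.887846°, h=2988.734 m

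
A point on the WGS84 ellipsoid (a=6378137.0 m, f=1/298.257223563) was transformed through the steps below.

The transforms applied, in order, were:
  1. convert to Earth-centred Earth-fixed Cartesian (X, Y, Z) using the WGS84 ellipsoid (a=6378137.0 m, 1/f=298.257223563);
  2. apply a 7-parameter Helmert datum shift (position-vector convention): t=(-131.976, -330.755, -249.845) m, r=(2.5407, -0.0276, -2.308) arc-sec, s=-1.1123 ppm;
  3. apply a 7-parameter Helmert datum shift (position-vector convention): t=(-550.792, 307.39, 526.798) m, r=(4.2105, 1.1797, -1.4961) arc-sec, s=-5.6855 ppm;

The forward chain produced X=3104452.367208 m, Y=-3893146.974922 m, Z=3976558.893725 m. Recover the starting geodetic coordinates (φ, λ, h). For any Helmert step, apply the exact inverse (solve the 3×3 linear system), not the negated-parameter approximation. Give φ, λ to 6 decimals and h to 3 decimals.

start: X=3104452.3672, Y=-3893146.9749, Z=3976558.8937 m
→ Helmert⁻¹: X=3105026.3116, Y=-3893372.8141, Z=3976151.9360
→ Helmert⁻¹: X=3105205.8339, Y=-3892962.6630, Z=3976453.7407
→ geod (Bowring, a=6378137.000): φ=38.79619600°, λ=-51.42252900°, h=2784.9780 m

φ=38.796196°, λ=-51.422529°, h=2784.978 m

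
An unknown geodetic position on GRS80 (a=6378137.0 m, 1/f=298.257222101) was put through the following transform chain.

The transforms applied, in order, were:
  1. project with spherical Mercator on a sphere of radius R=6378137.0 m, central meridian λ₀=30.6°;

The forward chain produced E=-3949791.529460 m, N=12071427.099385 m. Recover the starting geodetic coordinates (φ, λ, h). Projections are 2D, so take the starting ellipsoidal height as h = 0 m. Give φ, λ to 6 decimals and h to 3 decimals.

start: E=-3949791.5295, N=12071427.0994 m
→ merc⁻¹: φ=72.86275800°, λ=-4.88158100°

φ=72.862758°, λ=-4.881581°, h=0.000 m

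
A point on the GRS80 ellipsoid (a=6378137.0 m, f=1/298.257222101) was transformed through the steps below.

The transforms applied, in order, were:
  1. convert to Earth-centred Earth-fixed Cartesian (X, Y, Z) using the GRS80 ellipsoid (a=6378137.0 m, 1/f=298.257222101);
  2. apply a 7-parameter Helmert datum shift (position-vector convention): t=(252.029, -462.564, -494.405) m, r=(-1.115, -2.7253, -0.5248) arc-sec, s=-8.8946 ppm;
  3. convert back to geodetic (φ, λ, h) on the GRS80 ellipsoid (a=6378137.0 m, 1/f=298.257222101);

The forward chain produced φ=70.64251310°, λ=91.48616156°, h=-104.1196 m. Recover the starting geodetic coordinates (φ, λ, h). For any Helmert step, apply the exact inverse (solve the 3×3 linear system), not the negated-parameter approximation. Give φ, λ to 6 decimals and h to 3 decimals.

start: φ=70.642513°, λ=91.486162°, h=-104.120 m
→ ECEF (a=6378137.000, f=1/298.257222101): X=-54993.5759, Y=2119684.1645, Z=5995080.4842
→ Helmert⁻¹: X=-55172.2724, Y=2120133.0357, Z=5995640.4076
→ geod (Bowring, a=6378137.000): φ=70.64034300°, λ=91.49067300°, h=574.4270 m

φ=70.640343°, λ=91.490673°, h=574.427 m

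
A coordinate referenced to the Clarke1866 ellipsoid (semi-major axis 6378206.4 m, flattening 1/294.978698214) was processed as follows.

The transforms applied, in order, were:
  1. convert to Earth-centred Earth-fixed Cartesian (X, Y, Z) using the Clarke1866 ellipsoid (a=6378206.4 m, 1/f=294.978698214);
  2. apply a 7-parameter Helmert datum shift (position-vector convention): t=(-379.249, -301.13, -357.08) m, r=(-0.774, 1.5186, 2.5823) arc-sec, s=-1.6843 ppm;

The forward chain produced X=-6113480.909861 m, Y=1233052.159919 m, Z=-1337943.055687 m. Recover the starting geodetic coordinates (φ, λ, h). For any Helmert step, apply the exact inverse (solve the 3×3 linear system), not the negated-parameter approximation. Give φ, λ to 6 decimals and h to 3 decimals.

start: X=-6113480.9099, Y=1233052.1599, Z=-1337943.0557 m
→ Helmert⁻¹: X=-6113086.6672, Y=1233436.9185, Z=-1337628.6070
→ geod (Bowring, a=6378206.400): φ=-12.18605600°, λ=168.59259300°, h=871.6840 m

φ=-12.186056°, λ=168.592593°, h=871.684 m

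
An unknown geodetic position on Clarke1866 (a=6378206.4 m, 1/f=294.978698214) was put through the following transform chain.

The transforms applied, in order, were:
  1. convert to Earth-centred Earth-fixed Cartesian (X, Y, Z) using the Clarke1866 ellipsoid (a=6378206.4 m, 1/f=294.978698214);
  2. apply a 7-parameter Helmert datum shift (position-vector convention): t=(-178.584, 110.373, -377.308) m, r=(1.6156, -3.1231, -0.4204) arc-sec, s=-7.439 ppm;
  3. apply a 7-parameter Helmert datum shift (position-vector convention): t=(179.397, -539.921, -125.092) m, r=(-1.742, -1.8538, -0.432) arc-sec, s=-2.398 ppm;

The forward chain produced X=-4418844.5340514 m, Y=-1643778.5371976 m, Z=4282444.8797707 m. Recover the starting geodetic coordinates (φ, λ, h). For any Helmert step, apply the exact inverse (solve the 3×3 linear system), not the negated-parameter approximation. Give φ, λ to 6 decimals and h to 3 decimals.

start: X=-4418844.5341, Y=-1643778.5372, Z=4282444.8798 m
→ Helmert⁻¹: X=-4418992.5964, Y=-1643287.9804, Z=4282606.0787
→ Helmert⁻¹: X=-4418778.6834, Y=-1643386.0369, Z=4283095.0258
→ geod (Bowring, a=6378206.400): φ=42.44878000°, λ=-159.59935100°, h=1152.4680 m

φ=42.448780°, λ=-159.599351°, h=1152.468 m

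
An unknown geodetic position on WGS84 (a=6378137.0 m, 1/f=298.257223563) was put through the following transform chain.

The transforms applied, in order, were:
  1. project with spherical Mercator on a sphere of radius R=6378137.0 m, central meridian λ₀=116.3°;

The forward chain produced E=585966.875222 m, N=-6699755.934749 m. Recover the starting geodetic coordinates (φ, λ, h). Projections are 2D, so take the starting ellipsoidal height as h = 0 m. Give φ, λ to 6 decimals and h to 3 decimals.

start: E=585966.8752, N=-6699755.9347 m
→ merc⁻¹: φ=-51.44145100°, λ=121.56383000°

φ=-51.441451°, λ=121.563830°, h=0.000 m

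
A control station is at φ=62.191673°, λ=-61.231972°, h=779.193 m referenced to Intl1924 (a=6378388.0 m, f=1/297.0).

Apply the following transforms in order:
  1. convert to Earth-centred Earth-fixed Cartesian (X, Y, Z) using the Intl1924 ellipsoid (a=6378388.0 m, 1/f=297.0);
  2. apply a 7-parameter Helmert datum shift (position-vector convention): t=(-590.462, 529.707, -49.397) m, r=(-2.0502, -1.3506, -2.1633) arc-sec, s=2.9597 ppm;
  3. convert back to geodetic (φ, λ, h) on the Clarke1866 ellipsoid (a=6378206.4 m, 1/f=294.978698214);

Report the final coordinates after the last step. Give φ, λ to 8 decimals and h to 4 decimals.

φ=62.19916963°, λ=-61.23772116°, h=701.5861 m

start: φ=62.191673°, λ=-61.231972°, h=779.193 m
→ ECEF (a=6378388.000, f=1/297.0): X=1436014.0101, Y=-2615555.9715, Z=5619325.0303
→ Helmert 7p (PV): X=1435363.5715, Y=-2614993.2124, Z=5619327.6655
→ geod (Bowring, a=6378206.400): φ=62.19916963°, λ=-61.23772116°, h=701.5861 m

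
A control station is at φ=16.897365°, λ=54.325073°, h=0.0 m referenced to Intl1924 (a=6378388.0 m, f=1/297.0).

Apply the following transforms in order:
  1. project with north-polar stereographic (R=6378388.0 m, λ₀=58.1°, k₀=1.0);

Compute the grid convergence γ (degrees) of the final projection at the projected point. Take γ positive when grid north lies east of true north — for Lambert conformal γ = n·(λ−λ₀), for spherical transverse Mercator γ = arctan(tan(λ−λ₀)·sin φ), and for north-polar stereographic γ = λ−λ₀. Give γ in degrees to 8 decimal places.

-3.77492700

start: φ=16.897365°, λ=54.325073°, h=0.000 m
→ into stereo (λ₀=58.1°): φ=16.89736500°, λ−λ₀=-3.77492700°
convergence γ = -3.77492700°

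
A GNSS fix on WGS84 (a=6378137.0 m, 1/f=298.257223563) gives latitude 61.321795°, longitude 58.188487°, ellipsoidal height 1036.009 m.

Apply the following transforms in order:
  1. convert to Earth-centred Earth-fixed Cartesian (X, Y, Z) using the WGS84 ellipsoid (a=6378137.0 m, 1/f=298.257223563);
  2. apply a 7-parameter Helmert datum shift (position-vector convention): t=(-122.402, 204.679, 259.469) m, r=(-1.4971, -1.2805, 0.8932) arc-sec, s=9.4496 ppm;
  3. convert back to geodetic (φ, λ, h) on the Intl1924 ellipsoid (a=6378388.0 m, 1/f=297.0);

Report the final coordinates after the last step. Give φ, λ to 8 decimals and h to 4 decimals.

φ=61.32257552°, λ=58.19363770°, h=1195.5061 m

start: φ=61.321795°, λ=58.188487°, h=1036.009 m
→ ECEF (a=6378137.000, f=1/298.257223563): X=1617865.4769, Y=2608179.5309, Z=5573547.7608
→ Helmert 7p (PV): X=1617712.4675, Y=2608456.3161, Z=5573851.0107
→ geod (Bowring, a=6378388.000): φ=61.32257552°, λ=58.19363770°, h=1195.5061 m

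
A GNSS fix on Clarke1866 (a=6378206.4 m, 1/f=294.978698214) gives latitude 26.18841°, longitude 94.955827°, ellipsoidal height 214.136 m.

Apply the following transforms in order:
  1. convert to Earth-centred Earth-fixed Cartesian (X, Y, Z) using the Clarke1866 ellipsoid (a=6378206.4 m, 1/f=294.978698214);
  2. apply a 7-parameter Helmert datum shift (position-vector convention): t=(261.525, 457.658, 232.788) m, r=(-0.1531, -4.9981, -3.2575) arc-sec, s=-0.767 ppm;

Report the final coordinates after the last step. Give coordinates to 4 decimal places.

X=-494495.8184 m, Y=5706488.8393 m, Z=2797958.5572 m

start: φ=26.188410°, λ=94.955827°, h=214.136 m
→ ECEF (a=6378206.400, f=1/294.978698214): X=-494780.0435, Y=5706025.6673, Z=2797744.1396
→ Helmert 7p (PV): X=-494495.8184, Y=5706488.8393, Z=2797958.5572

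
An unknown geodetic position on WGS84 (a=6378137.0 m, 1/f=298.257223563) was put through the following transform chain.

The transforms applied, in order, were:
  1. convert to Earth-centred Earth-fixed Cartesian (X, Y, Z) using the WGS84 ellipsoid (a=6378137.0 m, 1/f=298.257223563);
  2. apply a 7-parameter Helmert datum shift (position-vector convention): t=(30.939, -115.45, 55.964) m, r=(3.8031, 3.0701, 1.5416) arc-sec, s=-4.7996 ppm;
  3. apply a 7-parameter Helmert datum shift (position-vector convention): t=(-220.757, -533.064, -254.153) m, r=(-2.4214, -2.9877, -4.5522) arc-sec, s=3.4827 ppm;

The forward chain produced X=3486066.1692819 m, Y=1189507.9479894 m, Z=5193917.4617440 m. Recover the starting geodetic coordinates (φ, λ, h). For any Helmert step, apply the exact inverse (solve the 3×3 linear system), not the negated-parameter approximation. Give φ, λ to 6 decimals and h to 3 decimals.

φ=54.835869°, λ=18.850508°, h=3955.750 m

start: X=3486066.1693, Y=1189507.9480, Z=5193917.4617 m
→ Helmert⁻¹: X=3486323.7562, Y=1190052.8343, Z=5194116.9968
→ Helmert⁻¹: X=3486241.1352, Y=1190243.7098, Z=5194115.9068
→ geod (Bowring, a=6378137.000): φ=54.83586900°, λ=18.85050800°, h=3955.7500 m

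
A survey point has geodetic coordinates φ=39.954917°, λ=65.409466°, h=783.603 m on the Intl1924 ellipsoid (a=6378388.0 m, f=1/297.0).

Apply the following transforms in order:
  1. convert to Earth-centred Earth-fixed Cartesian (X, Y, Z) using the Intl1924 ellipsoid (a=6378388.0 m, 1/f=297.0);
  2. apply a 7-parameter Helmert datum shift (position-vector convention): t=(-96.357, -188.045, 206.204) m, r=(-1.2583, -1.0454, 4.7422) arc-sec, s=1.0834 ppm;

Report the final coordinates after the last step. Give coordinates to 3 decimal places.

start: φ=39.954917°, λ=65.409466°, h=783.603 m
→ ECEF (a=6378388.000, f=1/297.0): X=2037685.5788, Y=4452634.7288, Z=4074721.0179
→ Helmert 7p (PV): X=2037468.4079, Y=4452523.2134, Z=4074914.8011

X=2037468.408 m, Y=4452523.213 m, Z=4074914.801 m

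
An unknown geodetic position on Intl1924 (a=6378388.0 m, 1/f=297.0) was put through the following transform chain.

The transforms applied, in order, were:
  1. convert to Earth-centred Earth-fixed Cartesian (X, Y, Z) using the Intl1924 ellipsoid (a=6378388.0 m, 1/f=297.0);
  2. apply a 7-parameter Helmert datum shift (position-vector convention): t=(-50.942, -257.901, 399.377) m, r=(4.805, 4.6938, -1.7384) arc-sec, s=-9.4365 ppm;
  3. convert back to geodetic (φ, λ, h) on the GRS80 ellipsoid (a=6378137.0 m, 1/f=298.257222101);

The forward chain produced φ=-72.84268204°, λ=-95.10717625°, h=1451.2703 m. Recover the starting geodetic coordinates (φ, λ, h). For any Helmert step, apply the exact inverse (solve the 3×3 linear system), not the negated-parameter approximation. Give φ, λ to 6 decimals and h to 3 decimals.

start: φ=-72.842682°, λ=-95.107176°, h=1451.270 m
→ ECEF (a=6378137.000, f=1/298.257222101): X=-168044.0603, Y=-1880237.0229, Z=-6073472.8918
→ Helmert⁻¹: X=-167840.6393, Y=-1880139.7702, Z=-6073889.6064
→ geod (Bowring, a=6378388.000): φ=-72.84523000°, λ=-95.10128900°, h=1647.9250 m

φ=-72.845230°, λ=-95.101289°, h=1647.925 m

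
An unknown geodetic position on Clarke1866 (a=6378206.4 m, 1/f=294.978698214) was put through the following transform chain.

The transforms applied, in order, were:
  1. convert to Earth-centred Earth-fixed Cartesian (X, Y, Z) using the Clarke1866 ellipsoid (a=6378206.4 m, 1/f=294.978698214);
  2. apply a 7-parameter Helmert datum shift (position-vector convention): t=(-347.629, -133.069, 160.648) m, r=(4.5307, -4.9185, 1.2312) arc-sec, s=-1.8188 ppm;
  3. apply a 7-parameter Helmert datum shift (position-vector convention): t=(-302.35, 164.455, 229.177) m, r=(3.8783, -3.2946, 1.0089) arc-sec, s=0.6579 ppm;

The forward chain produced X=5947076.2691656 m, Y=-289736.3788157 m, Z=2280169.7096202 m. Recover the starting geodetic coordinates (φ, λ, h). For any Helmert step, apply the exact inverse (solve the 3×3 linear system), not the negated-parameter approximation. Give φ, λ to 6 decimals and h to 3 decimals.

φ=21.077348°, λ=-2.788879°, h=846.126 m

start: X=5947076.2692, Y=-289736.3788, Z=2280169.7096 m
→ Helmert⁻¹: X=5947409.7038, Y=-289886.8666, Z=2279849.4872
→ Helmert⁻¹: X=5947820.7784, Y=-289739.7558, Z=2279557.5207
→ geod (Bowring, a=6378206.400): φ=21.07734800°, λ=-2.78887900°, h=846.1260 m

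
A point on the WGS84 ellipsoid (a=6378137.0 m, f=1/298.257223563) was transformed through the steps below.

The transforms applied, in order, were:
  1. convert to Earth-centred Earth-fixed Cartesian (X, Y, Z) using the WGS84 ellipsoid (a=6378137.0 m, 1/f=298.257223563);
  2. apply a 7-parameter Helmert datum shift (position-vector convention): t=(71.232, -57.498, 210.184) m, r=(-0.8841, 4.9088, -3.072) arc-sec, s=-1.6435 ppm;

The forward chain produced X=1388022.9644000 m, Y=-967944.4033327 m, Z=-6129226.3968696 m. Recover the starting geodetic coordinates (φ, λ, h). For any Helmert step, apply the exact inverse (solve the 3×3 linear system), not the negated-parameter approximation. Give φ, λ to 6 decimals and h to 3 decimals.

φ=-74.664656°, λ=-34.885549°, h=461.875 m

start: X=1388022.9644, Y=-967944.4033, Z=-6129226.3969 m
→ Helmert⁻¹: X=1388114.2992, Y=-967841.5501, Z=-6129417.7679
→ geod (Bowring, a=6378137.000): φ=-74.66465600°, λ=-34.88554900°, h=461.8750 m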